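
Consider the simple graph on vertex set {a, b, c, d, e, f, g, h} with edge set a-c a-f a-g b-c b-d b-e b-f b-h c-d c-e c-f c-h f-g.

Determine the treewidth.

2

A width-2 tree decomposition is:
Bags: B1 = {b, c, f}  B2 = {b, c, h}  B3 = {a, c, f}  B4 = {b, c, e}  B5 = {a, f, g}  B6 = {b, c, d}
Tree: B1–B2, B1–B3, B1–B4, B3–B5, B2–B6
The largest bag has 3 vertices, giving width 2; this decomposition certifies tw(G) ≤ 2. Conversely, {a, f, g} is a clique of size 3, and the vertices of any clique must share a bag in every tree decomposition; so some bag has ≥ 3 vertices and tw(G) ≥ 2. Combining the bounds, tw(G) = 2.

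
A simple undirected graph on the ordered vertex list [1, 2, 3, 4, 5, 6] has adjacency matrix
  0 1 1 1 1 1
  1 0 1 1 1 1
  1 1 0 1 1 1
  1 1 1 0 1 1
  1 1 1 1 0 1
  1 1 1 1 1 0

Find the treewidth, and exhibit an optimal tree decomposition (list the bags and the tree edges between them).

With just one bag of size 6, the width is 6 − 1 = 5, so tw(G) ≤ 5. For the lower bound, the 6 vertices {1, 2, 3, 4, 5, 6} are pairwise adjacent, and any tree decomposition puts a clique entirely inside one bag — forcing width ≥ 5. The upper and lower bounds meet at 5, so that is the treewidth.

Treewidth 5.
One optimal decomposition is:
Bags: B1 = {1, 2, 3, 4, 5, 6}
Tree: (single bag)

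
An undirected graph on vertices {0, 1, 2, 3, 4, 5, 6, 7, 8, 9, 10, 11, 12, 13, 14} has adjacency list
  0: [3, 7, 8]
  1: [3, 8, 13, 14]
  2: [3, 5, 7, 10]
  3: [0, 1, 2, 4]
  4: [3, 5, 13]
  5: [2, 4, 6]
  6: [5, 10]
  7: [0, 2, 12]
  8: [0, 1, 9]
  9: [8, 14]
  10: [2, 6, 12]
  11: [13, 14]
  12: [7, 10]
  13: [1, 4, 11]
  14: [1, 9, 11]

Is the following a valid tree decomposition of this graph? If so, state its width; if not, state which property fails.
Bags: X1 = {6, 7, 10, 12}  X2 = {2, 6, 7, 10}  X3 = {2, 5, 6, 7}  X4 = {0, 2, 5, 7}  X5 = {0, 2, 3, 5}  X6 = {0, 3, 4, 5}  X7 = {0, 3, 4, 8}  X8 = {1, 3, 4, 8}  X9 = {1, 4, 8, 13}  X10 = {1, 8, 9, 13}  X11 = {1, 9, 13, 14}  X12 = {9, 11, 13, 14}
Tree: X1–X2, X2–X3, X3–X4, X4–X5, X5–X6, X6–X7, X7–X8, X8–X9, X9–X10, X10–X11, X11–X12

Every vertex of G appears in some bag (union = {0, 1, 2, 3, 4, 5, 6, 7, 8, 9, 10, 11, 12, 13, 14}); every edge is covered by a bag; and for each vertex v the set of bags containing v is connected in the bag tree. The decomposition is therefore valid. The largest bag has 4 vertices, so the width is 3.

Yes; width 3.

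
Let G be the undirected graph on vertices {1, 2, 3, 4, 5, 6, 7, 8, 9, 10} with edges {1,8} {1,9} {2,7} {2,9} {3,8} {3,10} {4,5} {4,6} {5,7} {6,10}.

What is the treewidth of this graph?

2

A width-2 tree decomposition is:
Bags: B1 = {2, 5, 7}  B2 = {2, 5, 9}  B3 = {1, 5, 9}  B4 = {1, 5, 8}  B5 = {3, 5, 8}  B6 = {3, 5, 10}  B7 = {5, 6, 10}  B8 = {4, 5, 6}
Tree: B1–B2, B2–B3, B3–B4, B4–B5, B5–B6, B6–B7, B7–B8
Each bag holds 3 vertices, so the decomposition has width 2, which upper-bounds the treewidth. For the lower bound, G contains the cycle 5–7–2–9–1–8–3–10–6–4–5, so G is not a forest; only forests have treewidth ≤ 1, hence tw(G) ≥ 2. Therefore the treewidth is 2.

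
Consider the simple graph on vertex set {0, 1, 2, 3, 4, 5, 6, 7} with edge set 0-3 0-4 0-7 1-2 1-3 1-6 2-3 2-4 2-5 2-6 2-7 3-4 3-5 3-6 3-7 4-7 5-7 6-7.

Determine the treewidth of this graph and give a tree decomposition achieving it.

Treewidth 3.
Bags: B1 = {2, 3, 4, 7}  B2 = {0, 3, 4, 7}  B3 = {2, 3, 5, 7}  B4 = {2, 3, 6, 7}  B5 = {1, 2, 3, 6}
Tree: B1–B2, B1–B3, B1–B4, B4–B5

The largest bag has 4 vertices, giving width 3; this decomposition certifies tw(G) ≤ 3. Conversely, {0, 3, 4, 7} is a clique of size 4, and the vertices of any clique must share a bag in every tree decomposition; so some bag has ≥ 4 vertices and tw(G) ≥ 3. Combining the bounds, tw(G) = 3.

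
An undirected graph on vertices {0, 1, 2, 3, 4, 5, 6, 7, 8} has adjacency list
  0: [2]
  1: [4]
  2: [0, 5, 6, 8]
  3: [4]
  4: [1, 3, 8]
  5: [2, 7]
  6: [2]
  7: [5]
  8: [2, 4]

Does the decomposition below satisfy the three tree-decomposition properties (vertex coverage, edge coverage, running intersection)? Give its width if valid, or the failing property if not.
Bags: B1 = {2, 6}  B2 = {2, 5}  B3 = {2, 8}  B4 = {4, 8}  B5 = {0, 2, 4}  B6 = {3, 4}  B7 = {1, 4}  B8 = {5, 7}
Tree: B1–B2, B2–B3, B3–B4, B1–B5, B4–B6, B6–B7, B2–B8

No — bags containing vertex 4 are not connected in the tree.

A tree decomposition must satisfy three properties: every vertex lies in some bag; for every edge, both endpoints lie together in some bag; and for every vertex, the bags containing it form a connected subtree. Here bags containing vertex 4 are not connected in the tree, so the decomposition is invalid.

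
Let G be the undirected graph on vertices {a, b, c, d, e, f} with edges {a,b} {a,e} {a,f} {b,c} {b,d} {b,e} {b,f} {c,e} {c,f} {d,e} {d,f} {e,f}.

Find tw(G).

A width-3 tree decomposition is:
Bags: B1 = {b, c, e, f}  B2 = {b, d, e, f}  B3 = {a, b, e, f}
Tree: B1–B2, B2–B3
Every bag has size at most 4, so the width is 4 − 1 = 3 and tw(G) ≤ 3. Conversely, {b, d, e, f} is a clique of size 4, and the vertices of any clique must share a bag in every tree decomposition; so some bag has ≥ 4 vertices and tw(G) ≥ 3. Combining the bounds, tw(G) = 3.

3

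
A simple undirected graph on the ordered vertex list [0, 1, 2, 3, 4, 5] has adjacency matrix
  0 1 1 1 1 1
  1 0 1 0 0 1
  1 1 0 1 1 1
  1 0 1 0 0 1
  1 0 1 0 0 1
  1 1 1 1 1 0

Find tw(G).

3

A width-3 tree decomposition is:
Bags: B1 = {0, 2, 4, 5}  B2 = {0, 2, 3, 5}  B3 = {0, 1, 2, 5}
Tree: B1–B2, B1–B3
Each bag holds 4 vertices, so the decomposition has width 3, which upper-bounds the treewidth. On the other hand G contains the 4-clique {0, 1, 2, 5}. A clique must lie in a single bag of any decomposition, so no decomposition can have width below 3. Hence tw(G) = 3 exactly.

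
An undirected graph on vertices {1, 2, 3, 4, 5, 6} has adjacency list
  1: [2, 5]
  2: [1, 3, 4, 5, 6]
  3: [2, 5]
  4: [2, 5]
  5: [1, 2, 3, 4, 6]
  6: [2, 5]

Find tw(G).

A width-2 tree decomposition is:
Bags: B1 = {2, 5, 6}  B2 = {2, 3, 5}  B3 = {1, 2, 5}  B4 = {2, 4, 5}
Tree: B1–B2, B1–B3, B1–B4
The largest bag has 3 vertices, giving width 2; this decomposition certifies tw(G) ≤ 2. On the other hand G contains the 3-clique {1, 2, 5}. A clique must lie in a single bag of any decomposition, so no decomposition can have width below 2. The upper and lower bounds meet at 2, so that is the treewidth.

2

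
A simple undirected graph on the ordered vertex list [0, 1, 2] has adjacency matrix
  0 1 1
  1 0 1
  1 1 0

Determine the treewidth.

A width-2 tree decomposition is:
Bags: B1 = {0, 1, 2}
Tree: (single bag)
A single bag containing all 3 vertices is trivially a valid decomposition of width 2. For the lower bound, the 3 vertices {0, 1, 2} are pairwise adjacent, and any tree decomposition puts a clique entirely inside one bag — forcing width ≥ 2. Hence tw(G) = 2 exactly.

2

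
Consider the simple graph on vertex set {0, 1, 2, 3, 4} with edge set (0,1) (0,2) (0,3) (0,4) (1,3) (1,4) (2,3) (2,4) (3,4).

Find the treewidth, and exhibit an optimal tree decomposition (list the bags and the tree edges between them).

Every bag has size at most 4, so the width is 4 − 1 = 3 and tw(G) ≤ 3. Conversely, {0, 1, 3, 4} is a clique of size 4, and the vertices of any clique must share a bag in every tree decomposition; so some bag has ≥ 4 vertices and tw(G) ≥ 3. The upper and lower bounds meet at 3, so that is the treewidth.

Treewidth 3.
One such decomposition:
Bags: B1 = {0, 1, 3, 4}  B2 = {0, 2, 3, 4}
Tree: B1–B2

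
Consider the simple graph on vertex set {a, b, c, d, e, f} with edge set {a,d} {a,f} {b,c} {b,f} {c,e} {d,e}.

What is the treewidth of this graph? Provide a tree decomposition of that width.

Treewidth 2.
One such decomposition:
Bags: B1 = {c, d, e}  B2 = {a, c, d}  B3 = {a, c, f}  B4 = {b, c, f}
Tree: B1–B2, B2–B3, B3–B4

Each bag holds 3 vertices, so the decomposition has width 2, which upper-bounds the treewidth. Since c–e–d–a–f–b–c is a cycle in G, G is not acyclic. Forests are exactly the graphs of treewidth ≤ 1, so tw(G) ≥ 2. Combining the bounds, tw(G) = 2.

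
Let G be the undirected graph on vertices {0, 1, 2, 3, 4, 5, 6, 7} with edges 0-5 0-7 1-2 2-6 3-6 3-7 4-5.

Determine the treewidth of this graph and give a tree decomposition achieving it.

Treewidth 1.
Bags: B1 = {4, 5}  B2 = {0, 5}  B3 = {0, 7}  B4 = {3, 7}  B5 = {3, 6}  B6 = {2, 6}  B7 = {1, 2}
Tree: B1–B2, B2–B3, B3–B4, B4–B5, B5–B6, B6–B7

Each bag holds 2 vertices, so the decomposition has width 1, which upper-bounds the treewidth. Since G has at least one edge (e.g. 4–5), it is not an edgeless graph, so tw(G) ≥ 1. Combining the bounds, tw(G) = 1.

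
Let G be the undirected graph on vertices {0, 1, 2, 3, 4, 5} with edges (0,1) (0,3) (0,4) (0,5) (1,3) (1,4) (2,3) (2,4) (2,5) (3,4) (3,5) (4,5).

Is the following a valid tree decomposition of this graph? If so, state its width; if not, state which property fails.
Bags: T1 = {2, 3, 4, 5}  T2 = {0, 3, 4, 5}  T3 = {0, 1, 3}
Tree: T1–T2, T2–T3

No — edge (4,1) lies in no bag.

A tree decomposition must satisfy three properties: every vertex lies in some bag; for every edge, both endpoints lie together in some bag; and for every vertex, the bags containing it form a connected subtree. Here edge (4,1) lies in no bag, so the decomposition is invalid.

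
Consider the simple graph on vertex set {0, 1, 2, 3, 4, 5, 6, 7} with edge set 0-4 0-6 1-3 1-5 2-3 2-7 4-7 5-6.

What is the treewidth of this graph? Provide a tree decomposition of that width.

Treewidth 2.
One such decomposition:
Bags: B1 = {0, 5, 6}  B2 = {0, 1, 5}  B3 = {0, 1, 3}  B4 = {0, 2, 3}  B5 = {0, 2, 7}  B6 = {0, 4, 7}
Tree: B1–B2, B2–B3, B3–B4, B4–B5, B5–B6

Each bag holds 3 vertices, so the decomposition has width 2, which upper-bounds the treewidth. Since 0–6–5–1–3–2–7–4–0 is a cycle in G, G is not acyclic. Forests are exactly the graphs of treewidth ≤ 1, so tw(G) ≥ 2. Combining the bounds, tw(G) = 2.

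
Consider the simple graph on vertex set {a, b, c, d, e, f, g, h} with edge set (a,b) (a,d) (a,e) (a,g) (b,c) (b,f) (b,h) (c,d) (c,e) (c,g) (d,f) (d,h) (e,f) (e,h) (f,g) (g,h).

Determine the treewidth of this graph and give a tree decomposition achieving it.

Every bag has size at most 5, so the width is 5 − 1 = 4 and tw(G) ≤ 4. For the lower bound: the 5 vertex sets {a,g}, {e,f}, {c,d}, {b}, {h} are disjoint, each induces a connected subgraph, and every pair is joined by at least one edge of G. Contracting each set to a single vertex therefore yields K_{5} as a minor, and since treewidth is minor-monotone, tw(G) ≥ tw(K_{5}) = 4. Therefore the treewidth is 4.

Treewidth 4.
One optimal decomposition is:
Bags: B1 = {a, b, d, e, g}  B2 = {b, d, e, f, g}  B3 = {b, c, d, e, g}  B4 = {b, d, e, g, h}
Tree: B1–B2, B2–B3, B3–B4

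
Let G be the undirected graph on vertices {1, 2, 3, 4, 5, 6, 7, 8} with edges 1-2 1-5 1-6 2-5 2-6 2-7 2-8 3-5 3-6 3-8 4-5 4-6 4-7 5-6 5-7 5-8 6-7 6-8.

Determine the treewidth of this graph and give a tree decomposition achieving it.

The largest bag has 4 vertices, giving width 3; this decomposition certifies tw(G) ≤ 3. On the other hand G contains the 4-clique {2, 5, 6, 8}. A clique must lie in a single bag of any decomposition, so no decomposition can have width below 3. Hence tw(G) = 3 exactly.

Treewidth 3.
One optimal decomposition is:
Bags: B1 = {2, 5, 6, 7}  B2 = {1, 2, 5, 6}  B3 = {4, 5, 6, 7}  B4 = {2, 5, 6, 8}  B5 = {3, 5, 6, 8}
Tree: B1–B2, B1–B3, B1–B4, B4–B5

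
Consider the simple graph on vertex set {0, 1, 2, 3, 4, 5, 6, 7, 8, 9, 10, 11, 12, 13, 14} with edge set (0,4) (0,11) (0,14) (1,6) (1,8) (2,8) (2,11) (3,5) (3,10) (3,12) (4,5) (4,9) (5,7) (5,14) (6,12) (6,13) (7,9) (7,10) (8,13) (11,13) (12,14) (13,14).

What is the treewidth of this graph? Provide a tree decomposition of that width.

Treewidth 3.
One such decomposition:
Bags: B1 = {4, 7, 9, 10}  B2 = {4, 5, 7, 10}  B3 = {3, 4, 5, 10}  B4 = {0, 3, 4, 5}  B5 = {0, 3, 5, 14}  B6 = {0, 3, 12, 14}  B7 = {0, 11, 12, 14}  B8 = {11, 12, 13, 14}  B9 = {6, 11, 12, 13}  B10 = {2, 6, 11, 13}  B11 = {2, 6, 8, 13}  B12 = {1, 2, 6, 8}
Tree: B1–B2, B2–B3, B3–B4, B4–B5, B5–B6, B6–B7, B7–B8, B8–B9, B9–B10, B10–B11, B11–B12

Each bag holds 4 vertices, so the decomposition has width 3, which upper-bounds the treewidth. For the lower bound: the 4 vertex sets {7,9,10}, {4}, {5}, {0,3,12,14} are disjoint, each induces a connected subgraph, and every pair is joined by at least one edge of G. Contracting each set to a single vertex therefore yields K_{4} as a minor, and since treewidth is minor-monotone, tw(G) ≥ tw(K_{4}) = 3. Therefore the treewidth is 3.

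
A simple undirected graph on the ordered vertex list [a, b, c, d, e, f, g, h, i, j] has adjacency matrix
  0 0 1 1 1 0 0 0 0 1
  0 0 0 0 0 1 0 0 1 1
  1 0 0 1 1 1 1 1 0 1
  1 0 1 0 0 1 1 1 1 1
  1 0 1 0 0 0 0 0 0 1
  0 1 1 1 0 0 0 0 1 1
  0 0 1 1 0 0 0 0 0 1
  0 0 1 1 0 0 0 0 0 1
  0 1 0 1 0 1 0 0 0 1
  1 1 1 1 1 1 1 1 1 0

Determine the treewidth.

3

A width-3 tree decomposition is:
Bags: B1 = {a, c, e, j}  B2 = {a, c, d, j}  B3 = {c, d, h, j}  B4 = {c, d, f, j}  B5 = {c, d, g, j}  B6 = {d, f, i, j}  B7 = {b, f, i, j}
Tree: B1–B2, B2–B3, B3–B4, B4–B5, B4–B6, B6–B7
Every bag has size at most 4, so the width is 4 − 1 = 3 and tw(G) ≤ 3. For the lower bound, the 4 vertices {c, d, g, j} are pairwise adjacent, and any tree decomposition puts a clique entirely inside one bag — forcing width ≥ 3. Hence tw(G) = 3 exactly.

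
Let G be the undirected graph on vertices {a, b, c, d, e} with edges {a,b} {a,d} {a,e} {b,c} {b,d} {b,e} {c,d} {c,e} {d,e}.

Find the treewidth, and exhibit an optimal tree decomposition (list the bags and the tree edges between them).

Each bag holds 4 vertices, so the decomposition has width 3, which upper-bounds the treewidth. On the other hand G contains the 4-clique {b, c, d, e}. A clique must lie in a single bag of any decomposition, so no decomposition can have width below 3. The upper and lower bounds meet at 3, so that is the treewidth.

Treewidth 3.
One optimal decomposition is:
Bags: B1 = {a, b, d, e}  B2 = {b, c, d, e}
Tree: B1–B2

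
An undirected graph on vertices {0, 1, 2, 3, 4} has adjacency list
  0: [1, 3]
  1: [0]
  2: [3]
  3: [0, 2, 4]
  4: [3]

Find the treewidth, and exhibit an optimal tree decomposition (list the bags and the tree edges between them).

Every bag has size at most 2, so the width is 2 − 1 = 1 and tw(G) ≤ 1. Since G has at least one edge (e.g. 4–3), it is not an edgeless graph, so tw(G) ≥ 1. Hence tw(G) = 1 exactly.

Treewidth 1.
One such decomposition:
Bags: B1 = {3, 4}  B2 = {0, 3}  B3 = {2, 3}  B4 = {0, 1}
Tree: B1–B2, B1–B3, B2–B4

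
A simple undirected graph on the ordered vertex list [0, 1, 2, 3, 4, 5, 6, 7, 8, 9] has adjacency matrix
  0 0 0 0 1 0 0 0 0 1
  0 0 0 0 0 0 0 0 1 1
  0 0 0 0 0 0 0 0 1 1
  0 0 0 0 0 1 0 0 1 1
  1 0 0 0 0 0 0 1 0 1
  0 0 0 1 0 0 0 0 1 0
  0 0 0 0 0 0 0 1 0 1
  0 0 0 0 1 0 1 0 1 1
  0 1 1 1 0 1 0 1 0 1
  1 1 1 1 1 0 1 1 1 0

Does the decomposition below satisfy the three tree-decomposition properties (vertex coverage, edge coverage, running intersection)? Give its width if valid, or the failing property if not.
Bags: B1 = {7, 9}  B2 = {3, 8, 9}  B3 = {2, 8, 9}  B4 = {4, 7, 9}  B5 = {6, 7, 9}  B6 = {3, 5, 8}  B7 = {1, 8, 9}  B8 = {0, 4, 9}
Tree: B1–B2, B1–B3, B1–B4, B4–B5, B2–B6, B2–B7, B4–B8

A tree decomposition must satisfy three properties: every vertex lies in some bag; for every edge, both endpoints lie together in some bag; and for every vertex, the bags containing it form a connected subtree. Here edge (8,7) lies in no bag, so the decomposition is invalid.

No — edge (8,7) lies in no bag.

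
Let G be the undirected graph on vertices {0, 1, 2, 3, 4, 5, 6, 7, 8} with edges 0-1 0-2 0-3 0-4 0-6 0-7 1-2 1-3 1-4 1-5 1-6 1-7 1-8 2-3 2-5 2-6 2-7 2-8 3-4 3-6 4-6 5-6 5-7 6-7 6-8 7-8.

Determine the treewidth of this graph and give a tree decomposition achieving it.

Every bag has size at most 5, so the width is 5 − 1 = 4 and tw(G) ≤ 4. On the other hand G contains the 5-clique {0, 1, 2, 3, 6}. A clique must lie in a single bag of any decomposition, so no decomposition can have width below 4. The upper and lower bounds meet at 4, so that is the treewidth.

Treewidth 4.
One optimal decomposition is:
Bags: B1 = {0, 1, 2, 3, 6}  B2 = {0, 1, 2, 6, 7}  B3 = {1, 2, 5, 6, 7}  B4 = {1, 2, 6, 7, 8}  B5 = {0, 1, 3, 4, 6}
Tree: B1–B2, B2–B3, B3–B4, B1–B5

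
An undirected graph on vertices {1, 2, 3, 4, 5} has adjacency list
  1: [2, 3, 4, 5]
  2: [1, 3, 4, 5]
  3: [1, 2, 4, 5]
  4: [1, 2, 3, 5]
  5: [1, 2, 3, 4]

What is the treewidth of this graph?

A width-4 tree decomposition is:
Bags: B1 = {1, 2, 3, 4, 5}
Tree: (single bag)
With just one bag of size 5, the width is 5 − 1 = 4, so tw(G) ≤ 4. On the other hand G contains the 5-clique {1, 2, 3, 4, 5}. A clique must lie in a single bag of any decomposition, so no decomposition can have width below 4. The upper and lower bounds meet at 4, so that is the treewidth.

4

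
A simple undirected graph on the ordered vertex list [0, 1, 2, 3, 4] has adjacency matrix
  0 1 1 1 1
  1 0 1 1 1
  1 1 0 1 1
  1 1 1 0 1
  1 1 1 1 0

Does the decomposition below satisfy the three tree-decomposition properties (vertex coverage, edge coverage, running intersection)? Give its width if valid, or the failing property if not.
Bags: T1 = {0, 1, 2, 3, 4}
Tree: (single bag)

Checking the three conditions: (i) the bags cover all of {0, 1, 2, 3, 4}; (ii) for each edge, some bag contains both endpoints; (iii) the bags containing any fixed vertex form a subtree. All hold, so the decomposition is valid with width 5 − 1 = 4.

Yes; width 4.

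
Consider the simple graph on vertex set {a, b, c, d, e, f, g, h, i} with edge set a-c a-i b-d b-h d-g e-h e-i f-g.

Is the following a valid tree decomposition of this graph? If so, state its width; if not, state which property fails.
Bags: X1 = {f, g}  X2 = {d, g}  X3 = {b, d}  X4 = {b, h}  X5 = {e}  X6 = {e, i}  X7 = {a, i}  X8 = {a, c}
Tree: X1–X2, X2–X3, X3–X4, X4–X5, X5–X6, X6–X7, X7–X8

No — edge (h,e) lies in no bag.

A tree decomposition must satisfy three properties: every vertex lies in some bag; for every edge, both endpoints lie together in some bag; and for every vertex, the bags containing it form a connected subtree. Here edge (h,e) lies in no bag, so the decomposition is invalid.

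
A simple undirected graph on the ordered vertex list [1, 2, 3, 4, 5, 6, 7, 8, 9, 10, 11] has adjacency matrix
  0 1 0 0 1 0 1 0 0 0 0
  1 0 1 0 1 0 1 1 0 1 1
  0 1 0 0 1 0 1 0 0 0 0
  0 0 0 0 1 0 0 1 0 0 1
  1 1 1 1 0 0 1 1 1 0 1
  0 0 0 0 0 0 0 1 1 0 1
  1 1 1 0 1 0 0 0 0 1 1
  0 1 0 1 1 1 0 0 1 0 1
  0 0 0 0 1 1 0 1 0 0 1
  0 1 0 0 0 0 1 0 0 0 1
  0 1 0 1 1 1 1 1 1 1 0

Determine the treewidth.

3

A width-3 tree decomposition is:
Bags: B1 = {4, 5, 8, 11}  B2 = {5, 8, 9, 11}  B3 = {2, 5, 8, 11}  B4 = {6, 8, 9, 11}  B5 = {2, 5, 7, 11}  B6 = {1, 2, 5, 7}  B7 = {2, 3, 5, 7}  B8 = {2, 7, 10, 11}
Tree: B1–B2, B2–B3, B2–B4, B3–B5, B5–B6, B6–B7, B5–B8
Every bag has size at most 4, so the width is 4 − 1 = 3 and tw(G) ≤ 3. For the lower bound, the 4 vertices {2, 7, 10, 11} are pairwise adjacent, and any tree decomposition puts a clique entirely inside one bag — forcing width ≥ 3. Therefore the treewidth is 3.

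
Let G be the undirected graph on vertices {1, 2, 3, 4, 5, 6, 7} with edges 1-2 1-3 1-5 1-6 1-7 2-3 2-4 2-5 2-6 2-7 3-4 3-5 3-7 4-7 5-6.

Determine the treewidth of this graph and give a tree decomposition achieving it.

Each bag holds 4 vertices, so the decomposition has width 3, which upper-bounds the treewidth. Conversely, {1, 2, 3, 5} is a clique of size 4, and the vertices of any clique must share a bag in every tree decomposition; so some bag has ≥ 4 vertices and tw(G) ≥ 3. Combining the bounds, tw(G) = 3.

Treewidth 3.
One such decomposition:
Bags: B1 = {1, 2, 3, 5}  B2 = {1, 2, 3, 7}  B3 = {2, 3, 4, 7}  B4 = {1, 2, 5, 6}
Tree: B1–B2, B2–B3, B1–B4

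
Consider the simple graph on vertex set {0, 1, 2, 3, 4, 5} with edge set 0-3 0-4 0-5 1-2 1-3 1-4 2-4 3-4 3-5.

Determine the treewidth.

2

A width-2 tree decomposition is:
Bags: B1 = {0, 3, 4}  B2 = {0, 3, 5}  B3 = {1, 3, 4}  B4 = {1, 2, 4}
Tree: B1–B2, B1–B3, B3–B4
The largest bag has 3 vertices, giving width 2; this decomposition certifies tw(G) ≤ 2. On the other hand G contains the 3-clique {1, 2, 4}. A clique must lie in a single bag of any decomposition, so no decomposition can have width below 2. Hence tw(G) = 2 exactly.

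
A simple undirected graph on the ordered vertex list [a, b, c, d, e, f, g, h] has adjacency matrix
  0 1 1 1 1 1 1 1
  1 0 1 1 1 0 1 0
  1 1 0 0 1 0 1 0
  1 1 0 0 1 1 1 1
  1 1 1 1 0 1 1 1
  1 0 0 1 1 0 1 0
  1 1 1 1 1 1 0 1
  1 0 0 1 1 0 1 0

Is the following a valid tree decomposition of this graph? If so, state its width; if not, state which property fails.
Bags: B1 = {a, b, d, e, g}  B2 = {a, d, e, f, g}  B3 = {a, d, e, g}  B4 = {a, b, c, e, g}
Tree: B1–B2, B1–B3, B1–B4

A tree decomposition must satisfy three properties: every vertex lies in some bag; for every edge, both endpoints lie together in some bag; and for every vertex, the bags containing it form a connected subtree. Here vertex h appears in no bag, so the decomposition is invalid.

No — vertex h appears in no bag.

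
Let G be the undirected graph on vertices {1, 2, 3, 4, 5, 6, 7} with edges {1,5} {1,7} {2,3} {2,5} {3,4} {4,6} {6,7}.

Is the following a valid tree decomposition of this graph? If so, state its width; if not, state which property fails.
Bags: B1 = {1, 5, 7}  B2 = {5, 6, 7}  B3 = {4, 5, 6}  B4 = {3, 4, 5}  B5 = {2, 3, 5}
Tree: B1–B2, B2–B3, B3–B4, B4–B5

Checking the three conditions: (i) the bags cover all of {1, 2, 3, 4, 5, 6, 7}; (ii) for each edge, some bag contains both endpoints; (iii) the bags containing any fixed vertex form a subtree. All hold, so the decomposition is valid with width 3 − 1 = 2.

Yes; width 2.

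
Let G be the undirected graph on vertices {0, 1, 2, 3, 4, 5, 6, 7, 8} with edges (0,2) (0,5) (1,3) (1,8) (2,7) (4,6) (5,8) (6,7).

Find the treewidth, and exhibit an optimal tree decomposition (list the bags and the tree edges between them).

Treewidth 1.
One optimal decomposition is:
Bags: B1 = {1, 3}  B2 = {1, 8}  B3 = {5, 8}  B4 = {0, 5}  B5 = {0, 2}  B6 = {2, 7}  B7 = {6, 7}  B8 = {4, 6}
Tree: B1–B2, B2–B3, B3–B4, B4–B5, B5–B6, B6–B7, B7–B8

Every bag has size at most 2, so the width is 2 − 1 = 1 and tw(G) ≤ 1. G has an edge, so its treewidth is at least 1. The upper and lower bounds meet at 1, so that is the treewidth.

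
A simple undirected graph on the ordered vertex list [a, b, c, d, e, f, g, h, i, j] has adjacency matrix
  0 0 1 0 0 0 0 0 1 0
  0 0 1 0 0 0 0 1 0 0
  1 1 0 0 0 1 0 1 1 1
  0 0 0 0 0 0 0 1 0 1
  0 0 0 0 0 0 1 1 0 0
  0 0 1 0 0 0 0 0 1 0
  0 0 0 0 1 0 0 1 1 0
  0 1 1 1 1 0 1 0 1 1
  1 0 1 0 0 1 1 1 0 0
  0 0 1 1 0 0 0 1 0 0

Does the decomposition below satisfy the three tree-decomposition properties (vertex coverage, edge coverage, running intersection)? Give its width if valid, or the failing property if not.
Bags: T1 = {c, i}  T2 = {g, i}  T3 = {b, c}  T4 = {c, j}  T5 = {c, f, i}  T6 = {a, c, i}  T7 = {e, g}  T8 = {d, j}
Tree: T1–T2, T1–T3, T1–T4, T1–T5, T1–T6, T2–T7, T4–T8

A tree decomposition must satisfy three properties: every vertex lies in some bag; for every edge, both endpoints lie together in some bag; and for every vertex, the bags containing it form a connected subtree. Here vertex h appears in no bag, so the decomposition is invalid.

No — vertex h appears in no bag.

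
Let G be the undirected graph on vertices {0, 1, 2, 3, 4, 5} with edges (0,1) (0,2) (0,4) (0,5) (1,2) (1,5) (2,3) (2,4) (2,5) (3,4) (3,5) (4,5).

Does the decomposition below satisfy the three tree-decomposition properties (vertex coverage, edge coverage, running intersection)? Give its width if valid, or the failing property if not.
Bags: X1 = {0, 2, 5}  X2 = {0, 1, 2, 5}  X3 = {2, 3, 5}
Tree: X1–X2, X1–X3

A tree decomposition must satisfy three properties: every vertex lies in some bag; for every edge, both endpoints lie together in some bag; and for every vertex, the bags containing it form a connected subtree. Here vertex 4 appears in no bag, so the decomposition is invalid.

No — vertex 4 appears in no bag.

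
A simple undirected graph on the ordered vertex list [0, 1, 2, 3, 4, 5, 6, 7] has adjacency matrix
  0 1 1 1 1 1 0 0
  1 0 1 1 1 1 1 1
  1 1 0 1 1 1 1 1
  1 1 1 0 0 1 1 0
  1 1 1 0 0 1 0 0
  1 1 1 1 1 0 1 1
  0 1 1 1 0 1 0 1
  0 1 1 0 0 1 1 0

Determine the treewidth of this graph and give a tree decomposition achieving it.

Treewidth 4.
One optimal decomposition is:
Bags: B1 = {0, 1, 2, 3, 5}  B2 = {1, 2, 3, 5, 6}  B3 = {0, 1, 2, 4, 5}  B4 = {1, 2, 5, 6, 7}
Tree: B1–B2, B1–B3, B2–B4

Every bag has size at most 5, so the width is 5 − 1 = 4 and tw(G) ≤ 4. On the other hand G contains the 5-clique {0, 1, 2, 3, 5}. A clique must lie in a single bag of any decomposition, so no decomposition can have width below 4. Hence tw(G) = 4 exactly.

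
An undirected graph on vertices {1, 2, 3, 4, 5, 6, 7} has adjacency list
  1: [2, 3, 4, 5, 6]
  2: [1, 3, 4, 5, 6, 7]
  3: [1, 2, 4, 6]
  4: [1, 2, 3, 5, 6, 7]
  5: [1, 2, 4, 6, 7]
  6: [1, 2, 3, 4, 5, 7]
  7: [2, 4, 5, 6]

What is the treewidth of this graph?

A width-4 tree decomposition is:
Bags: B1 = {1, 2, 3, 4, 6}  B2 = {1, 2, 4, 5, 6}  B3 = {2, 4, 5, 6, 7}
Tree: B1–B2, B2–B3
Each bag holds 5 vertices, so the decomposition has width 4, which upper-bounds the treewidth. On the other hand G contains the 5-clique {1, 2, 3, 4, 6}. A clique must lie in a single bag of any decomposition, so no decomposition can have width below 4. Therefore the treewidth is 4.

4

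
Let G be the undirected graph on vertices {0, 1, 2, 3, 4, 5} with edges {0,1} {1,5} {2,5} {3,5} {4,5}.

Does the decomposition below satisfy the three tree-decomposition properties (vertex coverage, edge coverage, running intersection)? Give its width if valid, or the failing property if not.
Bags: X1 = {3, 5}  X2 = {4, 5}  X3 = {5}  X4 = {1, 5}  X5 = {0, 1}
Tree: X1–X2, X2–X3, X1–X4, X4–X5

A tree decomposition must satisfy three properties: every vertex lies in some bag; for every edge, both endpoints lie together in some bag; and for every vertex, the bags containing it form a connected subtree. Here vertex 2 appears in no bag, so the decomposition is invalid.

No — vertex 2 appears in no bag.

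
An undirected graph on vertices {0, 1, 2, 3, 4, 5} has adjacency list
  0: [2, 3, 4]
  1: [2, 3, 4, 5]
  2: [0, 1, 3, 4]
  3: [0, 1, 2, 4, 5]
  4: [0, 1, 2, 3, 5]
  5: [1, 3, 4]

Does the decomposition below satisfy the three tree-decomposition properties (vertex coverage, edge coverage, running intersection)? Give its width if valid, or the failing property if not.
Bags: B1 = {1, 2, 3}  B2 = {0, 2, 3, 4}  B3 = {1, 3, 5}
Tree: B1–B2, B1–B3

No — edge (4,1) lies in no bag.

A tree decomposition must satisfy three properties: every vertex lies in some bag; for every edge, both endpoints lie together in some bag; and for every vertex, the bags containing it form a connected subtree. Here edge (4,1) lies in no bag, so the decomposition is invalid.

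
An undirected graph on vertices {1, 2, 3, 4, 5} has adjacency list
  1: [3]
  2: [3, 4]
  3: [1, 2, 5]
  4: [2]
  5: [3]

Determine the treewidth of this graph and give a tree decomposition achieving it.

Treewidth 1.
One such decomposition:
Bags: B1 = {3, 5}  B2 = {1, 3}  B3 = {2, 3}  B4 = {2, 4}
Tree: B1–B2, B2–B3, B3–B4

Each bag holds 2 vertices, so the decomposition has width 1, which upper-bounds the treewidth. Since G has at least one edge (e.g. 3–5), it is not an edgeless graph, so tw(G) ≥ 1. Combining the bounds, tw(G) = 1.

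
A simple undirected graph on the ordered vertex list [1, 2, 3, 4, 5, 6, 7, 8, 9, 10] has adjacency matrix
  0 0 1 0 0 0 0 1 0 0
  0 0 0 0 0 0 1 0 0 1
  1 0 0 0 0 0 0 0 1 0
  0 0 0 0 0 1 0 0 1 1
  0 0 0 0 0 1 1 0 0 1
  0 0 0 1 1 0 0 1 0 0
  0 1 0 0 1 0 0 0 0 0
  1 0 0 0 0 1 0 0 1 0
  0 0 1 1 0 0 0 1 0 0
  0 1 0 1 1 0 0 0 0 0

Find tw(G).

A width-2 tree decomposition is:
Bags: B1 = {1, 3, 9}  B2 = {1, 8, 9}  B3 = {4, 8, 9}  B4 = {4, 6, 8}  B5 = {4, 6, 10}  B6 = {5, 6, 10}  B7 = {2, 5, 10}  B8 = {2, 5, 7}
Tree: B1–B2, B2–B3, B3–B4, B4–B5, B5–B6, B6–B7, B7–B8
Each bag holds 3 vertices, so the decomposition has width 2, which upper-bounds the treewidth. Since 3–1–8–9–3 is a cycle in G, G is not acyclic. Forests are exactly the graphs of treewidth ≤ 1, so tw(G) ≥ 2. Hence tw(G) = 2 exactly.

2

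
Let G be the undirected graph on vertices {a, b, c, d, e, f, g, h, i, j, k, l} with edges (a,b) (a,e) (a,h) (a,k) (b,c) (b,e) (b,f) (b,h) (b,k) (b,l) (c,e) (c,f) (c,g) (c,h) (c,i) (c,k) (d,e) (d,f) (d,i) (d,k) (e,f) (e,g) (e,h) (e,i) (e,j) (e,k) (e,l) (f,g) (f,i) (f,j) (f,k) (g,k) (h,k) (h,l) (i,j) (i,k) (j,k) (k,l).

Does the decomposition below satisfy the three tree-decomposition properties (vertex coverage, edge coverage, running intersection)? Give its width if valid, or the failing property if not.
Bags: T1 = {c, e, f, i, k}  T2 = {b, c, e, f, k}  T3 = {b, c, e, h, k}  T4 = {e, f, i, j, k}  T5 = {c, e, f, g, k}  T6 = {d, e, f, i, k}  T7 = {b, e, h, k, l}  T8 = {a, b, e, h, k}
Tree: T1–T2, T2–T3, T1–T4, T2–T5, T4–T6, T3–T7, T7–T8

Checking the three conditions: (i) the bags cover all of {a, b, c, d, e, f, g, h, i, j, k, l}; (ii) for each edge, some bag contains both endpoints; (iii) the bags containing any fixed vertex form a subtree. All hold, so the decomposition is valid with width 5 − 1 = 4.

Yes; width 4.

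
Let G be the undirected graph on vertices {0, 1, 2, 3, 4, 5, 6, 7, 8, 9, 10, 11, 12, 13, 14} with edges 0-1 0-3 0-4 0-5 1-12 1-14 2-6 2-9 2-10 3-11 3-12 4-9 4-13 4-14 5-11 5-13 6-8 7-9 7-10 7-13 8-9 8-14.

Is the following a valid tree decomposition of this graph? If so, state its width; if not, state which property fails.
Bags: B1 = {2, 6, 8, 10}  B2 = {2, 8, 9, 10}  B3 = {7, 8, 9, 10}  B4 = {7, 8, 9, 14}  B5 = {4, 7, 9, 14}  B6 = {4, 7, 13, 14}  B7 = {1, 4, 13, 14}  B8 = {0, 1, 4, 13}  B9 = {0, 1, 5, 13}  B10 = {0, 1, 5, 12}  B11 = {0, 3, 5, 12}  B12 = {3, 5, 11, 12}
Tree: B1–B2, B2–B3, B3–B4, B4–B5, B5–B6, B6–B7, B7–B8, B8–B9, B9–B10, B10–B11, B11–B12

Yes; width 3.

Every vertex of G appears in some bag (union = {0, 1, 2, 3, 4, 5, 6, 7, 8, 9, 10, 11, 12, 13, 14}); every edge is covered by a bag; and for each vertex v the set of bags containing v is connected in the bag tree. The decomposition is therefore valid. The largest bag has 4 vertices, so the width is 3.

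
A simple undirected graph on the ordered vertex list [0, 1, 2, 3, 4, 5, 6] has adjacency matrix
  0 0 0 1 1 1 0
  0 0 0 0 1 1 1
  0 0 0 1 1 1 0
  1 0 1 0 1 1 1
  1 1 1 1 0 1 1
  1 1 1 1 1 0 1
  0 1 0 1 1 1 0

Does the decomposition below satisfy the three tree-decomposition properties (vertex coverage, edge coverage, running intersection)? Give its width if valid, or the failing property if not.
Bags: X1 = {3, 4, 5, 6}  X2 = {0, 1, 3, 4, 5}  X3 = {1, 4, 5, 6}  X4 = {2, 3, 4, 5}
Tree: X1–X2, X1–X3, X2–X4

No — bags containing vertex 1 are not connected in the tree.

A tree decomposition must satisfy three properties: every vertex lies in some bag; for every edge, both endpoints lie together in some bag; and for every vertex, the bags containing it form a connected subtree. Here bags containing vertex 1 are not connected in the tree, so the decomposition is invalid.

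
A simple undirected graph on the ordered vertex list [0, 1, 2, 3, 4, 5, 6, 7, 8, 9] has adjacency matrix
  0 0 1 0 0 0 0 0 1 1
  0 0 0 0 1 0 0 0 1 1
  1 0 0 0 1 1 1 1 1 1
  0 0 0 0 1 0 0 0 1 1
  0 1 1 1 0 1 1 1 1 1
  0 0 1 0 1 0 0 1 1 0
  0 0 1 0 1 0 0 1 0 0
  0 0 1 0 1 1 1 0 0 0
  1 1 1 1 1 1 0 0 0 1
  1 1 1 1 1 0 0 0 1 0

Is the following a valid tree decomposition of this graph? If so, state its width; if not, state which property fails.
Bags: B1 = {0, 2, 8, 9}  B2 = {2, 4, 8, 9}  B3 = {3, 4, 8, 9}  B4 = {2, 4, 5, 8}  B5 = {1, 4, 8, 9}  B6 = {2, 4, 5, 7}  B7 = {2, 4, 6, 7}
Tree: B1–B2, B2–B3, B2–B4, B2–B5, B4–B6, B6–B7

Yes; width 3.

Every vertex of G appears in some bag (union = {0, 1, 2, 3, 4, 5, 6, 7, 8, 9}); every edge is covered by a bag; and for each vertex v the set of bags containing v is connected in the bag tree. The decomposition is therefore valid. The largest bag has 4 vertices, so the width is 3.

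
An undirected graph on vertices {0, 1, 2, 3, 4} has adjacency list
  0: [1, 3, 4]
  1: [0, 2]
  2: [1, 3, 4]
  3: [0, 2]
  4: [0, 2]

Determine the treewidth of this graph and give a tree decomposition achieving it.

Every bag has size at most 3, so the width is 3 − 1 = 2 and tw(G) ≤ 2. For the lower bound, G contains the cycle 1–2–4–0–1, so G is not a forest; only forests have treewidth ≤ 1, hence tw(G) ≥ 2. Hence tw(G) = 2 exactly.

Treewidth 2.
One optimal decomposition is:
Bags: B1 = {0, 1, 2}  B2 = {0, 2, 4}  B3 = {0, 2, 3}
Tree: B1–B2, B2–B3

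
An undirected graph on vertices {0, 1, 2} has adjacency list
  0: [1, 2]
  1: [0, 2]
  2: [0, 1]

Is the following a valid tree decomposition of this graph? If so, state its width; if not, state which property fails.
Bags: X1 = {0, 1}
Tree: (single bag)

A tree decomposition must satisfy three properties: every vertex lies in some bag; for every edge, both endpoints lie together in some bag; and for every vertex, the bags containing it form a connected subtree. Here vertex 2 appears in no bag, so the decomposition is invalid.

No — vertex 2 appears in no bag.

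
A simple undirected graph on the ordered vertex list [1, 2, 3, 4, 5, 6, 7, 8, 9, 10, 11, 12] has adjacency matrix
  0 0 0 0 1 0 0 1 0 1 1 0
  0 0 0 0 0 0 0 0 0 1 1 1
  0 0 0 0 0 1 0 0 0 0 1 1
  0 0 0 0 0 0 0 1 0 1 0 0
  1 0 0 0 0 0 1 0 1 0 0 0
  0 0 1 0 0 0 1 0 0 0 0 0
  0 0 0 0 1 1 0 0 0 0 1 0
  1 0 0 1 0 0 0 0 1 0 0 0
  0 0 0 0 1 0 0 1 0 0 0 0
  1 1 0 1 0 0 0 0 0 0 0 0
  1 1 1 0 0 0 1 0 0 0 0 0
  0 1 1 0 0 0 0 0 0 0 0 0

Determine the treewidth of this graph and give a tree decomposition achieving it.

Each bag holds 4 vertices, so the decomposition has width 3, which upper-bounds the treewidth. For the lower bound: the 4 vertex sets {4,8,9}, {5}, {1}, {2,7,10,11} are disjoint, each induces a connected subgraph, and every pair is joined by at least one edge of G. Contracting each set to a single vertex therefore yields K_{4} as a minor, and since treewidth is minor-monotone, tw(G) ≥ tw(K_{4}) = 3. Therefore the treewidth is 3.

Treewidth 3.
Bags: B1 = {4, 5, 8, 9}  B2 = {1, 4, 5, 8}  B3 = {1, 4, 5, 10}  B4 = {1, 5, 7, 10}  B5 = {1, 7, 10, 11}  B6 = {2, 7, 10, 11}  B7 = {2, 6, 7, 11}  B8 = {2, 3, 6, 11}  B9 = {2, 3, 6, 12}
Tree: B1–B2, B2–B3, B3–B4, B4–B5, B5–B6, B6–B7, B7–B8, B8–B9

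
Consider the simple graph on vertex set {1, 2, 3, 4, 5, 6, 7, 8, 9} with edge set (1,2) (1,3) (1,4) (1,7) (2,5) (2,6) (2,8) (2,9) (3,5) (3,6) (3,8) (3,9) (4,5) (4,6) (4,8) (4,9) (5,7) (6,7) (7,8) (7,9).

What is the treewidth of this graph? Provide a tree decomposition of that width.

The largest bag has 5 vertices, giving width 4; this decomposition certifies tw(G) ≤ 4. For the lower bound: the 5 vertex sets {2,5}, {4,8}, {7,9}, {3}, {6} are disjoint, each induces a connected subgraph, and every pair is joined by at least one edge of G. Contracting each set to a single vertex therefore yields K_{5} as a minor, and since treewidth is minor-monotone, tw(G) ≥ tw(K_{5}) = 4. Combining the bounds, tw(G) = 4.

Treewidth 4.
One optimal decomposition is:
Bags: B1 = {2, 3, 4, 5, 7}  B2 = {2, 3, 4, 7, 8}  B3 = {2, 3, 4, 7, 9}  B4 = {2, 3, 4, 6, 7}  B5 = {1, 2, 3, 4, 7}
Tree: B1–B2, B2–B3, B3–B4, B4–B5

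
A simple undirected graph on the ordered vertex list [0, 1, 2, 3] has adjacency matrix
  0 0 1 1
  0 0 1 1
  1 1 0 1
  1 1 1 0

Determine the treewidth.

A width-2 tree decomposition is:
Bags: B1 = {0, 2, 3}  B2 = {1, 2, 3}
Tree: B1–B2
Each bag holds 3 vertices, so the decomposition has width 2, which upper-bounds the treewidth. On the other hand G contains the 3-clique {0, 2, 3}. A clique must lie in a single bag of any decomposition, so no decomposition can have width below 2. The upper and lower bounds meet at 2, so that is the treewidth.

2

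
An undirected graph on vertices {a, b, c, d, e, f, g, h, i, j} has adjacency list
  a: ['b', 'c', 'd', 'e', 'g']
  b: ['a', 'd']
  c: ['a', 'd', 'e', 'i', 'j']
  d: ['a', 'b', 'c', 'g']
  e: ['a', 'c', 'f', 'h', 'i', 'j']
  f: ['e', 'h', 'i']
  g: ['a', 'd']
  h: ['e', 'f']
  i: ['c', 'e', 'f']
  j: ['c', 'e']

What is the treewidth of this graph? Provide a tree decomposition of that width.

Treewidth 2.
One optimal decomposition is:
Bags: B1 = {a, c, e}  B2 = {c, e, i}  B3 = {c, e, j}  B4 = {a, c, d}  B5 = {a, d, g}  B6 = {e, f, i}  B7 = {e, f, h}  B8 = {a, b, d}
Tree: B1–B2, B2–B3, B1–B4, B4–B5, B2–B6, B6–B7, B4–B8

Every bag has size at most 3, so the width is 3 − 1 = 2 and tw(G) ≤ 2. For the lower bound, the 3 vertices {a, d, g} are pairwise adjacent, and any tree decomposition puts a clique entirely inside one bag — forcing width ≥ 2. Combining the bounds, tw(G) = 2.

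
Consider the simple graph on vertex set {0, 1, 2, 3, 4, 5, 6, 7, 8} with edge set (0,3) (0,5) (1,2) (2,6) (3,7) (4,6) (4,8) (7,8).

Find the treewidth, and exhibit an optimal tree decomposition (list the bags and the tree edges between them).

The largest bag has 2 vertices, giving width 1; this decomposition certifies tw(G) ≤ 1. Any graph with an edge has treewidth ≥ 1, and G has the edge 1–2. Therefore the treewidth is 1.

Treewidth 1.
Bags: B1 = {1, 2}  B2 = {2, 6}  B3 = {4, 6}  B4 = {4, 8}  B5 = {7, 8}  B6 = {3, 7}  B7 = {0, 3}  B8 = {0, 5}
Tree: B1–B2, B2–B3, B3–B4, B4–B5, B5–B6, B6–B7, B7–B8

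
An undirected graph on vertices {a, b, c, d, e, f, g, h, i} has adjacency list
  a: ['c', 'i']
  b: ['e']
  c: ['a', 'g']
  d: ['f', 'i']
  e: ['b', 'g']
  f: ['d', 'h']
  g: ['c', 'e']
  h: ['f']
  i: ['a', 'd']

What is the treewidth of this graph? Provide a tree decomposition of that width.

The largest bag has 2 vertices, giving width 1; this decomposition certifies tw(G) ≤ 1. Any graph with an edge has treewidth ≥ 1, and G has the edge b–e. Combining the bounds, tw(G) = 1.

Treewidth 1.
Bags: B1 = {b, e}  B2 = {e, g}  B3 = {c, g}  B4 = {a, c}  B5 = {a, i}  B6 = {d, i}  B7 = {d, f}  B8 = {f, h}
Tree: B1–B2, B2–B3, B3–B4, B4–B5, B5–B6, B6–B7, B7–B8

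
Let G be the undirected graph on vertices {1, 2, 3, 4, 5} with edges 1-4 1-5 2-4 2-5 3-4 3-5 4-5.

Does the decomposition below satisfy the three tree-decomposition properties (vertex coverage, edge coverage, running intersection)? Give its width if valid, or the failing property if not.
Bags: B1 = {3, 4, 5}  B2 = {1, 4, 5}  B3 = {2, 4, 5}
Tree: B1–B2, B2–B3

Checking the three conditions: (i) the bags cover all of {1, 2, 3, 4, 5}; (ii) for each edge, some bag contains both endpoints; (iii) the bags containing any fixed vertex form a subtree. All hold, so the decomposition is valid with width 3 − 1 = 2.

Yes; width 2.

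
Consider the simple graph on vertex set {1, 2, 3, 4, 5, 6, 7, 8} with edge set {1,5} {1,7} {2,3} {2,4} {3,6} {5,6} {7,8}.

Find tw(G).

A width-1 tree decomposition is:
Bags: B1 = {7, 8}  B2 = {1, 7}  B3 = {1, 5}  B4 = {5, 6}  B5 = {3, 6}  B6 = {2, 3}  B7 = {2, 4}
Tree: B1–B2, B2–B3, B3–B4, B4–B5, B5–B6, B6–B7
The largest bag has 2 vertices, giving width 1; this decomposition certifies tw(G) ≤ 1. G has an edge, so its treewidth is at least 1. Hence tw(G) = 1 exactly.

1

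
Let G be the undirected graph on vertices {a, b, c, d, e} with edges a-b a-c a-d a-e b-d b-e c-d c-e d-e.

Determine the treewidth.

3

A width-3 tree decomposition is:
Bags: B1 = {a, c, d, e}  B2 = {a, b, d, e}
Tree: B1–B2
Each bag holds 4 vertices, so the decomposition has width 3, which upper-bounds the treewidth. For the lower bound, the 4 vertices {a, c, d, e} are pairwise adjacent, and any tree decomposition puts a clique entirely inside one bag — forcing width ≥ 3. Hence tw(G) = 3 exactly.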